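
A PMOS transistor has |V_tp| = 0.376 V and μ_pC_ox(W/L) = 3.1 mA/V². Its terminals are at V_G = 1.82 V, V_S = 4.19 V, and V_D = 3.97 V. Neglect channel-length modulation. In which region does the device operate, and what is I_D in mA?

V_SG = V_S − V_G = 4.19 − 1.82 = 2.37 V; V_SD = V_S − V_D = 4.19 − 3.97 = 0.22 V.
V_ov = V_SG − |V_tp| = 2.37 − 0.376 = 1.99 V.
Since V_SD = 0.22 V < V_ov = 1.99 V, the device is in the triode region.
I_D = k_p [V_ov · V_SD − ½ V_SD²] = 3.1 × [1.99 × 0.22 − 0.5 × 0.22²] = 1.28 mA.

Triode; I_D = 1.28 mA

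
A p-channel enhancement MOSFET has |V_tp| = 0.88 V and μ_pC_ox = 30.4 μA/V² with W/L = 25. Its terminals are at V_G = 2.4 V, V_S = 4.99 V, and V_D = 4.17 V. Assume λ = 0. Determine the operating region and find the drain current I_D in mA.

V_SG = V_S − V_G = 4.99 − 2.4 = 2.59 V; V_SD = V_S − V_D = 4.99 − 4.17 = 0.82 V.
k_p = μ_pC_ox · (W/L) = 0.76 mA/V².
V_ov = V_SG − |V_tp| = 2.59 − 0.88 = 1.71 V.
Since V_SD = 0.82 V < V_ov = 1.71 V, the device is in the triode region.
I_D = k_p [V_ov · V_SD − ½ V_SD²] = 0.76 × [1.71 × 0.82 − 0.5 × 0.82²] = 0.81 mA.

Triode; I_D = 0.810 mA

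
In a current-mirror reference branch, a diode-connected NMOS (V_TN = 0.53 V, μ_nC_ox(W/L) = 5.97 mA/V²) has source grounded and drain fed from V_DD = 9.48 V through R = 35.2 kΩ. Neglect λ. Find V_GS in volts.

With gate tied to drain, V_GS = V_DS ≥ V_GS − V_TN, so the device is in saturation.
KCL at the drain: ½ k_n (V_GS − V_TN)² = (V_DD − V_GS)/R.
Let x = V_GS − 0.53. Then 105 x² + x − 8.95 = 0, giving x = 0.287 V (positive root), so V_GS = 0.817 V.
I_D = (V_DD − V_GS)/R = (9.48 − 0.817) / 35.2 = 0.246 mA.

V_GS = 0.817 V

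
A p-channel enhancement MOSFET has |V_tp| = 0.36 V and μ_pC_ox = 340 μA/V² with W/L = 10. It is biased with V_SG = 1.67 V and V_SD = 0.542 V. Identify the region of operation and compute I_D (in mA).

Triode; I_D = 1.91 mA

k_p = μ_pC_ox · (W/L) = 3.4 mA/V².
V_ov = V_SG − |V_tp| = 1.67 − 0.36 = 1.31 V.
Since V_SD = 0.542 V < V_ov = 1.31 V, the device is in the triode region.
I_D = k_p [V_ov · V_SD − ½ V_SD²] = 3.4 × [1.31 × 0.542 − 0.5 × 0.542²] = 1.91 mA.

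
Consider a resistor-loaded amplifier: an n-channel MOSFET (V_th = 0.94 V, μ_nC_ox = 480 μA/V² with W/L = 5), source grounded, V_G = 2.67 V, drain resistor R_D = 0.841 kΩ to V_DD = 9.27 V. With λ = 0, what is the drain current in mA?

I_D = 3.59 mA

V_GS = V_G = 2.67 V, so V_ov = 2.67 − 0.94 = 1.73 V.
k_n = μ_nC_ox · (W/L) = 2.4 mA/V².
Assume saturation: I_D = ½ k_n V_ov² = 0.5 × 2.4 × 1.73² = 3.59 mA, giving V_DS = V_DD − I_D R_D = 9.27 − 3.59 × 0.841 = 6.25 V.
V_DS = 6.25 V ≥ V_ov = 1.73 V, confirming saturation.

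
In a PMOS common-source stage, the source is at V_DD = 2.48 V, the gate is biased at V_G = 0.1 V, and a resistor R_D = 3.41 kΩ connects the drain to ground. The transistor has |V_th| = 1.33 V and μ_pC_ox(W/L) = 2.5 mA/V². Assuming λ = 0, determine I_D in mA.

I_D = 0.644 mA

V_SG = V_DD − V_G = 2.48 − 0.1 = 2.38 V, so V_ov = 2.38 − 1.33 = 1.05 V.
Assume saturation: I_D = ½ k_p V_ov² = 0.5 × 2.5 × 1.05² = 1.38 mA, giving V_SD = V_DD − I_D R_D = 2.48 − 1.38 × 3.41 = -2.22 V.
But -2.22 V < V_ov = 1.05 V, so the device is actually in triode.
In triode I_D = k_p[V_ov V_SD − ½ V_SD²] and I_D = (V_DD − V_SD)/R_D. Equating: 4.26 V_SD² − 9.951 V_SD + 2.48 = 0, giving V_SD = 0.284 V (the root below V_ov).
I_D = (2.48 − 0.284) / 3.41 = 0.644 mA.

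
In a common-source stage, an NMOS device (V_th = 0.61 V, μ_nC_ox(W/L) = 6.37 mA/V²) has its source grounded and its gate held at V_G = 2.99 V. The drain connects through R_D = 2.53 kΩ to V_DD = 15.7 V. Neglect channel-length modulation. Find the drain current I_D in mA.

V_GS = V_G = 2.99 V, so V_ov = 2.99 − 0.61 = 2.38 V.
Assume saturation: I_D = ½ k_n V_ov² = 0.5 × 6.37 × 2.38² = 18 mA, giving V_DS = V_DD − I_D R_D = 15.7 − 18 × 2.53 = -29.9 V.
But -29.9 V < V_ov = 2.38 V, so the device is actually in triode.
In triode I_D = k_n[V_ov V_DS − ½ V_DS²] and I_D = (V_DD − V_DS)/R_D. Equating: 8.06 V_DS² − 39.36 V_DS + 15.7 = 0, giving V_DS = 0.438 V (the root below V_ov).
I_D = (15.7 − 0.438) / 2.53 = 6.03 mA.

I_D = 6.03 mA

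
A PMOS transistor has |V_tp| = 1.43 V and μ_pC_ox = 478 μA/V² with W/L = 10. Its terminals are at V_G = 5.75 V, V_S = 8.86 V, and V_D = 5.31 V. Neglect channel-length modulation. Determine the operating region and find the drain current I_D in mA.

V_SG = V_S − V_G = 8.86 − 5.75 = 3.11 V; V_SD = V_S − V_D = 8.86 − 5.31 = 3.55 V.
k_p = μ_pC_ox · (W/L) = 4.78 mA/V².
V_ov = V_SG − |V_tp| = 3.11 − 1.43 = 1.68 V.
Since V_SD = 3.55 V ≥ V_ov = 1.68 V, the device is in saturation.
I_D = ½ k_p V_ov² = 0.5 × 4.78 × 1.68² = 6.75 mA.

Saturation; I_D = 6.75 mA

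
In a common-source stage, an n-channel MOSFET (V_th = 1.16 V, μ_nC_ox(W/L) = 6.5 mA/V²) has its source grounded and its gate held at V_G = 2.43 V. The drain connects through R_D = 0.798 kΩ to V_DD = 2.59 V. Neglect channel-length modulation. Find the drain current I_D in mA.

I_D = 2.75 mA

V_GS = V_G = 2.43 V, so V_ov = 2.43 − 1.16 = 1.27 V.
Assume saturation: I_D = ½ k_n V_ov² = 0.5 × 6.5 × 1.27² = 5.24 mA, giving V_DS = V_DD − I_D R_D = 2.59 − 5.24 × 0.798 = -1.59 V.
But -1.59 V < V_ov = 1.27 V, so the device is actually in triode.
In triode I_D = k_n[V_ov V_DS − ½ V_DS²] and I_D = (V_DD − V_DS)/R_D. Equating: 2.59 V_DS² − 7.587 V_DS + 2.59 = 0, giving V_DS = 0.395 V (the root below V_ov).
I_D = (2.59 − 0.395) / 0.798 = 2.75 mA.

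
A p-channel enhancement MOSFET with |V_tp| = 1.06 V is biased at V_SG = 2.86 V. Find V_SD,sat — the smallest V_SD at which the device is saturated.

V_SD,sat = 1.80 V

The boundary between triode and saturation is V_SD = V_SG − |V_tp| = V_ov.
V_ov = 2.86 − 1.06 = 1.8 V.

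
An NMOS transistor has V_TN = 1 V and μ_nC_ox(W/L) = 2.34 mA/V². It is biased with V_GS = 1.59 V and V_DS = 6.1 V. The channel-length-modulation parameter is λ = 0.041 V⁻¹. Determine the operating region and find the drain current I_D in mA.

V_ov = V_GS − V_TN = 1.59 − 1 = 0.59 V.
Since V_DS = 6.1 V ≥ V_ov = 0.59 V, the device is in saturation.
I_D = ½ k_n V_ov² (1 + λ V_DS) = 0.5 × 2.34 × 0.59² × (1 + 0.041 × 6.1) = 0.509 mA.

Saturation; I_D = 0.509 mA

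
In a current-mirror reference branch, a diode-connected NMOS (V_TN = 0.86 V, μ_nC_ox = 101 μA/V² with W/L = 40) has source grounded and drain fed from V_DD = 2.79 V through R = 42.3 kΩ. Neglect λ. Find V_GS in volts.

V_GS = 1.00 V

With gate tied to drain, V_GS = V_DS ≥ V_GS − V_TN, so the device is in saturation.
k_n = μ_nC_ox · (W/L) = 4.04 mA/V².
KCL at the drain: ½ k_n (V_GS − V_TN)² = (V_DD − V_GS)/R.
Let x = V_GS − 0.86. Then 85.4 x² + x − 1.93 = 0, giving x = 0.145 V (positive root), so V_GS = 1 V.
I_D = (V_DD − V_GS)/R = (2.79 − 1) / 42.3 = 0.0422 mA.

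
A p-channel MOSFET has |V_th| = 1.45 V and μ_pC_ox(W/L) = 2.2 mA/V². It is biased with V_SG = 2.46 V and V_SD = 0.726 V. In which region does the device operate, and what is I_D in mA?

V_ov = V_SG − |V_th| = 2.46 − 1.45 = 1.01 V.
Since V_SD = 0.726 V < V_ov = 1.01 V, the device is in the triode region.
I_D = k_p [V_ov · V_SD − ½ V_SD²] = 2.2 × [1.01 × 0.726 − 0.5 × 0.726²] = 1.03 mA.

Triode; I_D = 1.03 mA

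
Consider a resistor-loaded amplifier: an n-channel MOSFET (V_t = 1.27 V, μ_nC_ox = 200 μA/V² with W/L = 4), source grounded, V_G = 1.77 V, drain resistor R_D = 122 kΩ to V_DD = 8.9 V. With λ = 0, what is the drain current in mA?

I_D = 0.0711 mA

V_GS = V_G = 1.77 V, so V_ov = 1.77 − 1.27 = 0.5 V.
k_n = μ_nC_ox · (W/L) = 0.8 mA/V².
Assume saturation: I_D = ½ k_n V_ov² = 0.5 × 0.8 × 0.5² = 0.1 mA, giving V_DS = V_DD − I_D R_D = 8.9 − 0.1 × 122 = -3.3 V.
But -3.3 V < V_ov = 0.5 V, so the device is actually in triode.
In triode I_D = k_n[V_ov V_DS − ½ V_DS²] and I_D = (V_DD − V_DS)/R_D. Equating: 48.8 V_DS² − 49.8 V_DS + 8.9 = 0, giving V_DS = 0.231 V (the root below V_ov).
I_D = (8.9 − 0.231) / 122 = 0.0711 mA.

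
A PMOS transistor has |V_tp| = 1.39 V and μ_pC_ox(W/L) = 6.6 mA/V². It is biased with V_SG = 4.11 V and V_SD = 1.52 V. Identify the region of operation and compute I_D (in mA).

Triode; I_D = 19.7 mA

V_ov = V_SG − |V_tp| = 4.11 − 1.39 = 2.72 V.
Since V_SD = 1.52 V < V_ov = 2.72 V, the device is in the triode region.
I_D = k_p [V_ov · V_SD − ½ V_SD²] = 6.6 × [2.72 × 1.52 − 0.5 × 1.52²] = 19.7 mA.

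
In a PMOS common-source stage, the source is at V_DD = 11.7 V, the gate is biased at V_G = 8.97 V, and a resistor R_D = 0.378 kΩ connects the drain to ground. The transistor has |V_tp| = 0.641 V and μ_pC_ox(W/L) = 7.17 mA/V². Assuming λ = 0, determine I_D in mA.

V_SG = V_DD − V_G = 11.7 − 8.97 = 2.73 V, so V_ov = 2.73 − 0.641 = 2.09 V.
Assume saturation: I_D = ½ k_p V_ov² = 0.5 × 7.17 × 2.09² = 15.6 mA, giving V_SD = V_DD − I_D R_D = 11.7 − 15.6 × 0.378 = 5.79 V.
V_SD = 5.79 V ≥ V_ov = 2.09 V, confirming saturation.

I_D = 15.6 mA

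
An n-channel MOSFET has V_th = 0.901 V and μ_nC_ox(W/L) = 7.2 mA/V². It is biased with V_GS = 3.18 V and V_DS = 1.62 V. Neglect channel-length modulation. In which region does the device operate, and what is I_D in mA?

V_ov = V_GS − V_th = 3.18 − 0.901 = 2.28 V.
Since V_DS = 1.62 V < V_ov = 2.28 V, the device is in the triode region.
I_D = k_n [V_ov · V_DS − ½ V_DS²] = 7.2 × [2.28 × 1.62 − 0.5 × 1.62²] = 17.1 mA.

Triode; I_D = 17.1 mA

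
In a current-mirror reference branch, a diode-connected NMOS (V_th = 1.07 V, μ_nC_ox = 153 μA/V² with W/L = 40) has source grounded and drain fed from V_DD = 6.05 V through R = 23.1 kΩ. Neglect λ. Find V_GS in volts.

V_GS = 1.33 V

With gate tied to drain, V_GS = V_DS ≥ V_GS − V_th, so the device is in saturation.
k_n = μ_nC_ox · (W/L) = 6.12 mA/V².
KCL at the drain: ½ k_n (V_GS − V_th)² = (V_DD − V_GS)/R.
Let x = V_GS − 1.07. Then 70.7 x² + x − 4.98 = 0, giving x = 0.258 V (positive root), so V_GS = 1.33 V.
I_D = (V_DD − V_GS)/R = (6.05 − 1.33) / 23.1 = 0.204 mA.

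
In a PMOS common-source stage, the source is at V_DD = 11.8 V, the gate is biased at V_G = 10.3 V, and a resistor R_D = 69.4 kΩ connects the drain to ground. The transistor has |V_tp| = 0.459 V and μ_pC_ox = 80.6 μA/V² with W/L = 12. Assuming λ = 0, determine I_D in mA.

I_D = 0.167 mA

V_SG = V_DD − V_G = 11.8 − 10.3 = 1.5 V, so V_ov = 1.5 − 0.459 = 1.04 V.
k_p = μ_pC_ox · (W/L) = 0.9672 mA/V².
Assume saturation: I_D = ½ k_p V_ov² = 0.5 × 0.9672 × 1.04² = 0.524 mA, giving V_SD = V_DD − I_D R_D = 11.8 − 0.524 × 69.4 = -24.6 V.
But -24.6 V < V_ov = 1.04 V, so the device is actually in triode.
In triode I_D = k_p[V_ov V_SD − ½ V_SD²] and I_D = (V_DD − V_SD)/R_D. Equating: 33.6 V_SD² − 70.88 V_SD + 11.8 = 0, giving V_SD = 0.182 V (the root below V_ov).
I_D = (11.8 − 0.182) / 69.4 = 0.167 mA.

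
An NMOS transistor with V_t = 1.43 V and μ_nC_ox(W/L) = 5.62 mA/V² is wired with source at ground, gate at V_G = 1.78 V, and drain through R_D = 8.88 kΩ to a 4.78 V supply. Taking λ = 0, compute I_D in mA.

I_D = 0.344 mA

V_GS = V_G = 1.78 V, so V_ov = 1.78 − 1.43 = 0.35 V.
Assume saturation: I_D = ½ k_n V_ov² = 0.5 × 5.62 × 0.35² = 0.344 mA, giving V_DS = V_DD − I_D R_D = 4.78 − 0.344 × 8.88 = 1.72 V.
V_DS = 1.72 V ≥ V_ov = 0.35 V, confirming saturation.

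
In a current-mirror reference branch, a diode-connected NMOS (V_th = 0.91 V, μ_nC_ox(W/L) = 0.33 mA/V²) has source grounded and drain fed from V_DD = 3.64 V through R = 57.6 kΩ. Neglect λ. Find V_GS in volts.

With gate tied to drain, V_GS = V_DS ≥ V_GS − V_th, so the device is in saturation.
KCL at the drain: ½ k_n (V_GS − V_th)² = (V_DD − V_GS)/R.
Let x = V_GS − 0.91. Then 9.5 x² + x − 2.73 = 0, giving x = 0.486 V (positive root), so V_GS = 1.4 V.
I_D = (V_DD − V_GS)/R = (3.64 − 1.4) / 57.6 = 0.039 mA.

V_GS = 1.40 V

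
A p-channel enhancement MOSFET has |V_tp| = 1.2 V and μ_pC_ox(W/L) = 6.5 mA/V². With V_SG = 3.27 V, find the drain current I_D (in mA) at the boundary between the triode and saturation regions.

I_D = 13.9 mA

At the boundary V_SD = V_ov = V_SG − |V_tp| = 3.27 − 1.2 = 2.07 V.
I_D = ½ k_p V_ov² = 0.5 × 6.5 × 2.07² = 13.9 mA.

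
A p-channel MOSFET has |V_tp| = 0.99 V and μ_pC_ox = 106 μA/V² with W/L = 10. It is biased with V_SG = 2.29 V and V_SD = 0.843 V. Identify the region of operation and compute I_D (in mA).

Triode; I_D = 0.785 mA

k_p = μ_pC_ox · (W/L) = 1.06 mA/V².
V_ov = V_SG − |V_tp| = 2.29 − 0.99 = 1.3 V.
Since V_SD = 0.843 V < V_ov = 1.3 V, the device is in the triode region.
I_D = k_p [V_ov · V_SD − ½ V_SD²] = 1.06 × [1.3 × 0.843 − 0.5 × 0.843²] = 0.785 mA.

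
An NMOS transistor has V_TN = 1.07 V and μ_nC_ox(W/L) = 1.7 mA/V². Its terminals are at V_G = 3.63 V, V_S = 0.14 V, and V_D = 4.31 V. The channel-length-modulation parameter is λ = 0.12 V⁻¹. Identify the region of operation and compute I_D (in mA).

Saturation; I_D = 7.47 mA

V_GS = V_G − V_S = 3.63 − 0.14 = 3.49 V; V_DS = V_D − V_S = 4.31 − 0.14 = 4.17 V.
V_ov = V_GS − V_TN = 3.49 − 1.07 = 2.42 V.
Since V_DS = 4.17 V ≥ V_ov = 2.42 V, the device is in saturation.
I_D = ½ k_n V_ov² (1 + λ V_DS) = 0.5 × 1.7 × 2.42² × (1 + 0.12 × 4.17) = 7.47 mA.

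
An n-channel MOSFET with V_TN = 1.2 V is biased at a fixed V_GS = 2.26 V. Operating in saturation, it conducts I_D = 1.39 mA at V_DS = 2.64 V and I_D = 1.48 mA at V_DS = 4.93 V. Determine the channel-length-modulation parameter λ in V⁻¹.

λ = 0.0306 V⁻¹

With V_GS fixed, I_D ∝ (1 + λ V_DS) in saturation, so I_D2/I_D1 = (1 + λ V_DS2)/(1 + λ V_DS1).
1.48/1.39 = 1.065 = (1 + 4.93 λ)/(1 + 2.64 λ).
Solving: λ (I_D1 V_DS2 − I_D2 V_DS1) = I_D2 − I_D1, so λ = (1.48 − 1.39) / (1.39 × 4.93 − 1.48 × 2.64) = 0.09 / 2.95 = 0.0306 V⁻¹.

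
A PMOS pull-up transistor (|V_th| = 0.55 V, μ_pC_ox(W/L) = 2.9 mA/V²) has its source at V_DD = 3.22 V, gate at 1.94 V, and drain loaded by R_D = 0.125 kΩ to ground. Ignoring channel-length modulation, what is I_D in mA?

I_D = 0.773 mA

V_SG = V_DD − V_G = 3.22 − 1.94 = 1.28 V, so V_ov = 1.28 − 0.55 = 0.73 V.
Assume saturation: I_D = ½ k_p V_ov² = 0.5 × 2.9 × 0.73² = 0.773 mA, giving V_SD = V_DD − I_D R_D = 3.22 − 0.773 × 0.125 = 3.12 V.
V_SD = 3.12 V ≥ V_ov = 0.73 V, confirming saturation.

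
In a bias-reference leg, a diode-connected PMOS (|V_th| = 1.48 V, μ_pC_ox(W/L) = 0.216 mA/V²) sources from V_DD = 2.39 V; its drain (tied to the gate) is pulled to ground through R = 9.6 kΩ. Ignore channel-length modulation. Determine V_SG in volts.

With gate tied to drain, V_SG = V_SD ≥ V_SG − |V_th|, so the device is in saturation.
KCL at the drain: ½ k_p (V_SG − |V_th|)² = (V_DD − V_SG)/R.
Let x = V_SG − 1.48. Then 1.04 x² + x − 0.91 = 0, giving x = 0.571 V (positive root), so V_SG = 2.05 V.
I_D = (V_DD − V_SG)/R = (2.39 − 2.05) / 9.6 = 0.0353 mA.

V_SG = 2.05 V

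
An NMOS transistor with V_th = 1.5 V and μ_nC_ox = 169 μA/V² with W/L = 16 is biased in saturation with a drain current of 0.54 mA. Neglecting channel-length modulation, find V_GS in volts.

k_n = μ_nC_ox · (W/L) = 2.704 mA/V².
In saturation I_D = ½ k_n (V_GS − V_th)², so V_GS − V_th = √(2 I_D / k_n) = √(2 × 0.54 / 2.704) = 0.632 V.
V_GS = 1.5 + 0.632 = 2.13 V.

V_GS = 2.13 V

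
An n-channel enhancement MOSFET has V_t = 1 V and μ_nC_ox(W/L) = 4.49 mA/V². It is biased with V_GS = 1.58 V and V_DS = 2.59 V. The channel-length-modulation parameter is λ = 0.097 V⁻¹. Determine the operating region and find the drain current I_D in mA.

V_ov = V_GS − V_t = 1.58 − 1 = 0.58 V.
Since V_DS = 2.59 V ≥ V_ov = 0.58 V, the device is in saturation.
I_D = ½ k_n V_ov² (1 + λ V_DS) = 0.5 × 4.49 × 0.58² × (1 + 0.097 × 2.59) = 0.945 mA.

Saturation; I_D = 0.945 mA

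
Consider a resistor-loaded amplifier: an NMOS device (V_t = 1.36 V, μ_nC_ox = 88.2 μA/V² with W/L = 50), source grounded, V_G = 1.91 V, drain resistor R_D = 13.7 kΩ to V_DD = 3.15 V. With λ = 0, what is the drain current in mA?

I_D = 0.223 mA

V_GS = V_G = 1.91 V, so V_ov = 1.91 − 1.36 = 0.55 V.
k_n = μ_nC_ox · (W/L) = 4.41 mA/V².
Assume saturation: I_D = ½ k_n V_ov² = 0.5 × 4.41 × 0.55² = 0.667 mA, giving V_DS = V_DD − I_D R_D = 3.15 − 0.667 × 13.7 = -5.99 V.
But -5.99 V < V_ov = 0.55 V, so the device is actually in triode.
In triode I_D = k_n[V_ov V_DS − ½ V_DS²] and I_D = (V_DD − V_DS)/R_D. Equating: 30.2 V_DS² − 34.23 V_DS + 3.15 = 0, giving V_DS = 0.101 V (the root below V_ov).
I_D = (3.15 − 0.101) / 13.7 = 0.223 mA.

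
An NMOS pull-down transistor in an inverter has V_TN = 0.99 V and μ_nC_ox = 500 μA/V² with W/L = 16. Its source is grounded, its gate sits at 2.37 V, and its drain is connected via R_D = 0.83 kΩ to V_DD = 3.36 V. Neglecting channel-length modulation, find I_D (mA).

V_GS = V_G = 2.37 V, so V_ov = 2.37 − 0.99 = 1.38 V.
k_n = μ_nC_ox · (W/L) = 8 mA/V².
Assume saturation: I_D = ½ k_n V_ov² = 0.5 × 8 × 1.38² = 7.62 mA, giving V_DS = V_DD − I_D R_D = 3.36 − 7.62 × 0.83 = -2.96 V.
But -2.96 V < V_ov = 1.38 V, so the device is actually in triode.
In triode I_D = k_n[V_ov V_DS − ½ V_DS²] and I_D = (V_DD − V_DS)/R_D. Equating: 3.32 V_DS² − 10.16 V_DS + 3.36 = 0, giving V_DS = 0.377 V (the root below V_ov).
I_D = (3.36 − 0.377) / 0.83 = 3.59 mA.

I_D = 3.59 mA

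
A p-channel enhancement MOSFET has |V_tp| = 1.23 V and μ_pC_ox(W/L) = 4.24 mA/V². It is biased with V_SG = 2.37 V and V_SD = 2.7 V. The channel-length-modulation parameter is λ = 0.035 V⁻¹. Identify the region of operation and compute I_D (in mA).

V_ov = V_SG − |V_tp| = 2.37 − 1.23 = 1.14 V.
Since V_SD = 2.7 V ≥ V_ov = 1.14 V, the device is in saturation.
I_D = ½ k_p V_ov² (1 + λ V_SD) = 0.5 × 4.24 × 1.14² × (1 + 0.035 × 2.7) = 3.02 mA.

Saturation; I_D = 3.02 mA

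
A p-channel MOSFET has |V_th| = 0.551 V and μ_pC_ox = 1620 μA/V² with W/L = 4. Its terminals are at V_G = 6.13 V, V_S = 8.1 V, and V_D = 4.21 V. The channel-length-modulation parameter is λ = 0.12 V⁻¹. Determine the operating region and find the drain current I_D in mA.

Saturation; I_D = 9.57 mA

V_SG = V_S − V_G = 8.1 − 6.13 = 1.97 V; V_SD = V_S − V_D = 8.1 − 4.21 = 3.89 V.
k_p = μ_pC_ox · (W/L) = 6.48 mA/V².
V_ov = V_SG − |V_th| = 1.97 − 0.551 = 1.42 V.
Since V_SD = 3.89 V ≥ V_ov = 1.42 V, the device is in saturation.
I_D = ½ k_p V_ov² (1 + λ V_SD) = 0.5 × 6.48 × 1.42² × (1 + 0.12 × 3.89) = 9.57 mA.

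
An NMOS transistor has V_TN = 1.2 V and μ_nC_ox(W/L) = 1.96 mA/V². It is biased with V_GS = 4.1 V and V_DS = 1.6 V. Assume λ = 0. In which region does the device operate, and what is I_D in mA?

V_ov = V_GS − V_TN = 4.1 − 1.2 = 2.9 V.
Since V_DS = 1.6 V < V_ov = 2.9 V, the device is in the triode region.
I_D = k_n [V_ov · V_DS − ½ V_DS²] = 1.96 × [2.9 × 1.6 − 0.5 × 1.6²] = 6.59 mA.

Triode; I_D = 6.59 mA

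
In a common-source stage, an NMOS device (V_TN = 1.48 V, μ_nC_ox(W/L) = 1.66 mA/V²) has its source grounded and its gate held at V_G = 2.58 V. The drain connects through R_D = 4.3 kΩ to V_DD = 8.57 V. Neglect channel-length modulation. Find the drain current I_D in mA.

V_GS = V_G = 2.58 V, so V_ov = 2.58 − 1.48 = 1.1 V.
Assume saturation: I_D = ½ k_n V_ov² = 0.5 × 1.66 × 1.1² = 1 mA, giving V_DS = V_DD − I_D R_D = 8.57 − 1 × 4.3 = 4.25 V.
V_DS = 4.25 V ≥ V_ov = 1.1 V, confirming saturation.

I_D = 1.00 mA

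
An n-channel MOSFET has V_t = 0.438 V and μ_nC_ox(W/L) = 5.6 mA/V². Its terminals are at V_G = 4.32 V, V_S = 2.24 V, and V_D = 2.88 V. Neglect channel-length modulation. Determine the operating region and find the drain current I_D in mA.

V_GS = V_G − V_S = 4.32 − 2.24 = 2.08 V; V_DS = V_D − V_S = 2.88 − 2.24 = 0.64 V.
V_ov = V_GS − V_t = 2.08 − 0.438 = 1.64 V.
Since V_DS = 0.64 V < V_ov = 1.64 V, the device is in the triode region.
I_D = k_n [V_ov · V_DS − ½ V_DS²] = 5.6 × [1.64 × 0.64 − 0.5 × 0.64²] = 4.74 mA.

Triode; I_D = 4.74 mA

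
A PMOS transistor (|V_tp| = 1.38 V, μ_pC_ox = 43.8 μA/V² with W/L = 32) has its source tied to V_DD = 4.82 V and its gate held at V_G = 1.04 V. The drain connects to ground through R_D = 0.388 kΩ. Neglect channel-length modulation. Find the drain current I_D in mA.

I_D = 4.04 mA

V_SG = V_DD − V_G = 4.82 − 1.04 = 3.78 V, so V_ov = 3.78 − 1.38 = 2.4 V.
k_p = μ_pC_ox · (W/L) = 1.402 mA/V².
Assume saturation: I_D = ½ k_p V_ov² = 0.5 × 1.402 × 2.4² = 4.04 mA, giving V_SD = V_DD − I_D R_D = 4.82 − 4.04 × 0.388 = 3.25 V.
V_SD = 3.25 V ≥ V_ov = 2.4 V, confirming saturation.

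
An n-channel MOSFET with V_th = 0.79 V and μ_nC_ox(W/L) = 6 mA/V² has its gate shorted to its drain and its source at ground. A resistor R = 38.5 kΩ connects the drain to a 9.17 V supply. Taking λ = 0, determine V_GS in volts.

With gate tied to drain, V_GS = V_DS ≥ V_GS − V_th, so the device is in saturation.
KCL at the drain: ½ k_n (V_GS − V_th)² = (V_DD − V_GS)/R.
Let x = V_GS − 0.79. Then 116 x² + x − 8.38 = 0, giving x = 0.265 V (positive root), so V_GS = 1.06 V.
I_D = (V_DD − V_GS)/R = (9.17 − 1.06) / 38.5 = 0.211 mA.

V_GS = 1.06 V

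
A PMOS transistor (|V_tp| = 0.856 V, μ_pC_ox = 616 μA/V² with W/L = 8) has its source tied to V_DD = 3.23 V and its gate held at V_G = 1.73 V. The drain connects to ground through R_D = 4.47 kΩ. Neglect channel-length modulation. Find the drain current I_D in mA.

V_SG = V_DD − V_G = 3.23 − 1.73 = 1.5 V, so V_ov = 1.5 − 0.856 = 0.644 V.
k_p = μ_pC_ox · (W/L) = 4.928 mA/V².
Assume saturation: I_D = ½ k_p V_ov² = 0.5 × 4.928 × 0.644² = 1.02 mA, giving V_SD = V_DD − I_D R_D = 3.23 − 1.02 × 4.47 = -1.34 V.
But -1.34 V < V_ov = 0.644 V, so the device is actually in triode.
In triode I_D = k_p[V_ov V_SD − ½ V_SD²] and I_D = (V_DD − V_SD)/R_D. Equating: 11 V_SD² − 15.19 V_SD + 3.23 = 0, giving V_SD = 0.263 V (the root below V_ov).
I_D = (3.23 − 0.263) / 4.47 = 0.664 mA.

I_D = 0.664 mA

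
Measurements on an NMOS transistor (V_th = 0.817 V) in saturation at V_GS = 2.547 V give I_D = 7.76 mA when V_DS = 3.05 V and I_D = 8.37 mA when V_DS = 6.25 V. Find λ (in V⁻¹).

With V_GS fixed, I_D ∝ (1 + λ V_DS) in saturation, so I_D2/I_D1 = (1 + λ V_DS2)/(1 + λ V_DS1).
8.37/7.76 = 1.079 = (1 + 6.25 λ)/(1 + 3.05 λ).
Solving: λ (I_D1 V_DS2 − I_D2 V_DS1) = I_D2 − I_D1, so λ = (8.37 − 7.76) / (7.76 × 6.25 − 8.37 × 3.05) = 0.61 / 23 = 0.0266 V⁻¹.

λ = 0.0266 V⁻¹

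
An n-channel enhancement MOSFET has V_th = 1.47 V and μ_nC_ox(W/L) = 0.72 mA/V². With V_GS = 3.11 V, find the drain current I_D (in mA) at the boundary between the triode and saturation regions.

At the boundary V_DS = V_ov = V_GS − V_th = 3.11 − 1.47 = 1.64 V.
I_D = ½ k_n V_ov² = 0.5 × 0.72 × 1.64² = 0.968 mA.

I_D = 0.968 mA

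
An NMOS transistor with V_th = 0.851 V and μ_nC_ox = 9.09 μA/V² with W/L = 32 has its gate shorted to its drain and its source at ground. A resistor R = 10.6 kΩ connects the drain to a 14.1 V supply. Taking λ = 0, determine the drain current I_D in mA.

With gate tied to drain, V_GS = V_DS ≥ V_GS − V_th, so the device is in saturation.
k_n = μ_nC_ox · (W/L) = 0.2909 mA/V².
KCL at the drain: ½ k_n (V_GS − V_th)² = (V_DD − V_GS)/R.
Let x = V_GS − 0.851. Then 1.54 x² + x − 13.25 = 0, giving x = 2.63 V (positive root), so V_GS = 3.48 V.
I_D = (V_DD − V_GS)/R = (14.1 − 3.48) / 10.6 = 1 mA.

I_D = 1.00 mA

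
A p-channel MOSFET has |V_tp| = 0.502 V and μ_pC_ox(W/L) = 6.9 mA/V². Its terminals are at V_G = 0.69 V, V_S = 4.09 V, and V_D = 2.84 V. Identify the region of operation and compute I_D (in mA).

Triode; I_D = 19.6 mA

V_SG = V_S − V_G = 4.09 − 0.69 = 3.4 V; V_SD = V_S − V_D = 4.09 − 2.84 = 1.25 V.
V_ov = V_SG − |V_tp| = 3.4 − 0.502 = 2.9 V.
Since V_SD = 1.25 V < V_ov = 2.9 V, the device is in the triode region.
I_D = k_p [V_ov · V_SD − ½ V_SD²] = 6.9 × [2.9 × 1.25 − 0.5 × 1.25²] = 19.6 mA.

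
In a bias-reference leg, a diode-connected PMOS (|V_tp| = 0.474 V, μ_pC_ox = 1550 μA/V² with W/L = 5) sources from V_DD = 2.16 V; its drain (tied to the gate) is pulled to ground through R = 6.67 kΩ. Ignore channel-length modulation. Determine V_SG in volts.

V_SG = 0.711 V

With gate tied to drain, V_SG = V_SD ≥ V_SG − |V_tp|, so the device is in saturation.
k_p = μ_pC_ox · (W/L) = 7.75 mA/V².
KCL at the drain: ½ k_p (V_SG − |V_tp|)² = (V_DD − V_SG)/R.
Let x = V_SG − 0.474. Then 25.8 x² + x − 1.686 = 0, giving x = 0.237 V (positive root), so V_SG = 0.711 V.
I_D = (V_DD − V_SG)/R = (2.16 − 0.711) / 6.67 = 0.217 mA.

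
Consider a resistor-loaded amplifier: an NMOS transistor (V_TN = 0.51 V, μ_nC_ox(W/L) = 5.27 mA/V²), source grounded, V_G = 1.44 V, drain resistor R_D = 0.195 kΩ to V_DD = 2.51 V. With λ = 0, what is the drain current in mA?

V_GS = V_G = 1.44 V, so V_ov = 1.44 − 0.51 = 0.93 V.
Assume saturation: I_D = ½ k_n V_ov² = 0.5 × 5.27 × 0.93² = 2.28 mA, giving V_DS = V_DD − I_D R_D = 2.51 − 2.28 × 0.195 = 2.07 V.
V_DS = 2.07 V ≥ V_ov = 0.93 V, confirming saturation.

I_D = 2.28 mA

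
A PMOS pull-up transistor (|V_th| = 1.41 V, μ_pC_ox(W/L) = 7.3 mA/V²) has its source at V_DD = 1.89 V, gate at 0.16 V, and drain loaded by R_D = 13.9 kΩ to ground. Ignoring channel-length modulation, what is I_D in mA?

I_D = 0.131 mA

V_SG = V_DD − V_G = 1.89 − 0.16 = 1.73 V, so V_ov = 1.73 − 1.41 = 0.32 V.
Assume saturation: I_D = ½ k_p V_ov² = 0.5 × 7.3 × 0.32² = 0.374 mA, giving V_SD = V_DD − I_D R_D = 1.89 − 0.374 × 13.9 = -3.31 V.
But -3.31 V < V_ov = 0.32 V, so the device is actually in triode.
In triode I_D = k_p[V_ov V_SD − ½ V_SD²] and I_D = (V_DD − V_SD)/R_D. Equating: 50.7 V_SD² − 33.47 V_SD + 1.89 = 0, giving V_SD = 0.0624 V (the root below V_ov).
I_D = (1.89 − 0.0624) / 13.9 = 0.131 mA.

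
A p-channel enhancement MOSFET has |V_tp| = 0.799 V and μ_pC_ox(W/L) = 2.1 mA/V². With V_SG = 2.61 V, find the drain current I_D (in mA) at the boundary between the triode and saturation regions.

At the boundary V_SD = V_ov = V_SG − |V_tp| = 2.61 − 0.799 = 1.81 V.
I_D = ½ k_p V_ov² = 0.5 × 2.1 × 1.81² = 3.44 mA.

I_D = 3.44 mA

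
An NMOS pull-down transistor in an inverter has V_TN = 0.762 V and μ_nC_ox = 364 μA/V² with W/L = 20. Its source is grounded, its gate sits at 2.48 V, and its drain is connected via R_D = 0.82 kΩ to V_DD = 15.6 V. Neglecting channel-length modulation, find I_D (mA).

V_GS = V_G = 2.48 V, so V_ov = 2.48 − 0.762 = 1.72 V.
k_n = μ_nC_ox · (W/L) = 7.28 mA/V².
Assume saturation: I_D = ½ k_n V_ov² = 0.5 × 7.28 × 1.72² = 10.7 mA, giving V_DS = V_DD − I_D R_D = 15.6 − 10.7 × 0.82 = 6.79 V.
V_DS = 6.79 V ≥ V_ov = 1.72 V, confirming saturation.

I_D = 10.7 mA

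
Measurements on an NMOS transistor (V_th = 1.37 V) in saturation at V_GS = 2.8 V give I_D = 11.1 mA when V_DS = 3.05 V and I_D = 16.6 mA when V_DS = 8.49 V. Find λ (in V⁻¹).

λ = 0.126 V⁻¹

With V_GS fixed, I_D ∝ (1 + λ V_DS) in saturation, so I_D2/I_D1 = (1 + λ V_DS2)/(1 + λ V_DS1).
16.6/11.1 = 1.495 = (1 + 8.49 λ)/(1 + 3.05 λ).
Solving: λ (I_D1 V_DS2 − I_D2 V_DS1) = I_D2 − I_D1, so λ = (16.6 − 11.1) / (11.1 × 8.49 − 16.6 × 3.05) = 5.5 / 43.6 = 0.126 V⁻¹.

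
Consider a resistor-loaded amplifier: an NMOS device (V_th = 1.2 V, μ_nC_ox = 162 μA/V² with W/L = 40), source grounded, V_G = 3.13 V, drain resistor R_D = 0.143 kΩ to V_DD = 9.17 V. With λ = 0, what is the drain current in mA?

V_GS = V_G = 3.13 V, so V_ov = 3.13 − 1.2 = 1.93 V.
k_n = μ_nC_ox · (W/L) = 6.48 mA/V².
Assume saturation: I_D = ½ k_n V_ov² = 0.5 × 6.48 × 1.93² = 12.1 mA, giving V_DS = V_DD − I_D R_D = 9.17 − 12.1 × 0.143 = 7.44 V.
V_DS = 7.44 V ≥ V_ov = 1.93 V, confirming saturation.

I_D = 12.1 mA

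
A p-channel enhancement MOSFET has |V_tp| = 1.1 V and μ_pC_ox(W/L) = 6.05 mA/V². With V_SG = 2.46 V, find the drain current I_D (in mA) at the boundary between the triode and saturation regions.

At the boundary V_SD = V_ov = V_SG − |V_tp| = 2.46 − 1.1 = 1.36 V.
I_D = ½ k_p V_ov² = 0.5 × 6.05 × 1.36² = 5.6 mA.

I_D = 5.60 mA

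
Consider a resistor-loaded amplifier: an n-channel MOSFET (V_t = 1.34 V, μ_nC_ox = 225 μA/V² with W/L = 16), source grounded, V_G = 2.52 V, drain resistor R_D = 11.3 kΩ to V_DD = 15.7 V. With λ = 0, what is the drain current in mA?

V_GS = V_G = 2.52 V, so V_ov = 2.52 − 1.34 = 1.18 V.
k_n = μ_nC_ox · (W/L) = 3.6 mA/V².
Assume saturation: I_D = ½ k_n V_ov² = 0.5 × 3.6 × 1.18² = 2.51 mA, giving V_DS = V_DD − I_D R_D = 15.7 − 2.51 × 11.3 = -12.6 V.
But -12.6 V < V_ov = 1.18 V, so the device is actually in triode.
In triode I_D = k_n[V_ov V_DS − ½ V_DS²] and I_D = (V_DD − V_DS)/R_D. Equating: 20.3 V_DS² − 49 V_DS + 15.7 = 0, giving V_DS = 0.38 V (the root below V_ov).
I_D = (15.7 − 0.38) / 11.3 = 1.36 mA.

I_D = 1.36 mA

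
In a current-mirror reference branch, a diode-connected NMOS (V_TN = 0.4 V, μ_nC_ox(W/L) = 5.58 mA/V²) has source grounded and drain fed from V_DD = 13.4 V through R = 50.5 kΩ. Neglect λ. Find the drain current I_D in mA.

I_D = 0.251 mA

With gate tied to drain, V_GS = V_DS ≥ V_GS − V_TN, so the device is in saturation.
KCL at the drain: ½ k_n (V_GS − V_TN)² = (V_DD − V_GS)/R.
Let x = V_GS − 0.4. Then 141 x² + x − 13 = 0, giving x = 0.3 V (positive root), so V_GS = 0.7 V.
I_D = (V_DD − V_GS)/R = (13.4 − 0.7) / 50.5 = 0.251 mA.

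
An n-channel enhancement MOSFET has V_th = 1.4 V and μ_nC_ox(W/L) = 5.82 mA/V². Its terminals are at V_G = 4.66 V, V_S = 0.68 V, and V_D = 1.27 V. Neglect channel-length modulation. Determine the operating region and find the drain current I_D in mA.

Triode; I_D = 7.85 mA

V_GS = V_G − V_S = 4.66 − 0.68 = 3.98 V; V_DS = V_D − V_S = 1.27 − 0.68 = 0.59 V.
V_ov = V_GS − V_th = 3.98 − 1.4 = 2.58 V.
Since V_DS = 0.59 V < V_ov = 2.58 V, the device is in the triode region.
I_D = k_n [V_ov · V_DS − ½ V_DS²] = 5.82 × [2.58 × 0.59 − 0.5 × 0.59²] = 7.85 mA.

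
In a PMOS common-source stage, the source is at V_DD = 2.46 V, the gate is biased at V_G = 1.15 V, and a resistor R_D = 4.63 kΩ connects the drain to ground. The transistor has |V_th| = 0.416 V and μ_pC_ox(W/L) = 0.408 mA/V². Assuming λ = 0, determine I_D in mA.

I_D = 0.163 mA

V_SG = V_DD − V_G = 2.46 − 1.15 = 1.31 V, so V_ov = 1.31 − 0.416 = 0.894 V.
Assume saturation: I_D = ½ k_p V_ov² = 0.5 × 0.408 × 0.894² = 0.163 mA, giving V_SD = V_DD − I_D R_D = 2.46 − 0.163 × 4.63 = 1.71 V.
V_SD = 1.71 V ≥ V_ov = 0.894 V, confirming saturation.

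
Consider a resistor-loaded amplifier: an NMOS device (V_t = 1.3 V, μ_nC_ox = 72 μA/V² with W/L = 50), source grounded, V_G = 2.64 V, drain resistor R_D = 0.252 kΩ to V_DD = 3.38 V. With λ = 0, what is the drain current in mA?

V_GS = V_G = 2.64 V, so V_ov = 2.64 − 1.3 = 1.34 V.
k_n = μ_nC_ox · (W/L) = 3.6 mA/V².
Assume saturation: I_D = ½ k_n V_ov² = 0.5 × 3.6 × 1.34² = 3.23 mA, giving V_DS = V_DD − I_D R_D = 3.38 − 3.23 × 0.252 = 2.57 V.
V_DS = 2.57 V ≥ V_ov = 1.34 V, confirming saturation.

I_D = 3.23 mA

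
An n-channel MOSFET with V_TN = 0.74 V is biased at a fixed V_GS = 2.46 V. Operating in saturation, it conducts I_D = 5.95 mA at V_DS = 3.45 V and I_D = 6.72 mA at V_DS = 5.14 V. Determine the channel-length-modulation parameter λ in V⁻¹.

λ = 0.104 V⁻¹

With V_GS fixed, I_D ∝ (1 + λ V_DS) in saturation, so I_D2/I_D1 = (1 + λ V_DS2)/(1 + λ V_DS1).
6.72/5.95 = 1.129 = (1 + 5.14 λ)/(1 + 3.45 λ).
Solving: λ (I_D1 V_DS2 − I_D2 V_DS1) = I_D2 − I_D1, so λ = (6.72 − 5.95) / (5.95 × 5.14 − 6.72 × 3.45) = 0.77 / 7.4 = 0.104 V⁻¹.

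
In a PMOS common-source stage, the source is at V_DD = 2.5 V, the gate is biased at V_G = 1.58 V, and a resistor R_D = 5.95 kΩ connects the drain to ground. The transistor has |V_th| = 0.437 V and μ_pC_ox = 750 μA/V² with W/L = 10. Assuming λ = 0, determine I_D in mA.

V_SG = V_DD − V_G = 2.5 − 1.58 = 0.92 V, so V_ov = 0.92 − 0.437 = 0.483 V.
k_p = μ_pC_ox · (W/L) = 7.5 mA/V².
Assume saturation: I_D = ½ k_p V_ov² = 0.5 × 7.5 × 0.483² = 0.875 mA, giving V_SD = V_DD − I_D R_D = 2.5 − 0.875 × 5.95 = -2.71 V.
But -2.71 V < V_ov = 0.483 V, so the device is actually in triode.
In triode I_D = k_p[V_ov V_SD − ½ V_SD²] and I_D = (V_DD − V_SD)/R_D. Equating: 22.3 V_SD² − 22.55 V_SD + 2.5 = 0, giving V_SD = 0.127 V (the root below V_ov).
I_D = (2.5 − 0.127) / 5.95 = 0.399 mA.

I_D = 0.399 mA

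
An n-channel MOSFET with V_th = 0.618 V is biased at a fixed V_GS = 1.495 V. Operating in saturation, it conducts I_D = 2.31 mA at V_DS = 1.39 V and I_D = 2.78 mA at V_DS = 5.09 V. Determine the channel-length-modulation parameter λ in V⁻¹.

λ = 0.0595 V⁻¹

With V_GS fixed, I_D ∝ (1 + λ V_DS) in saturation, so I_D2/I_D1 = (1 + λ V_DS2)/(1 + λ V_DS1).
2.78/2.31 = 1.203 = (1 + 5.09 λ)/(1 + 1.39 λ).
Solving: λ (I_D1 V_DS2 − I_D2 V_DS1) = I_D2 − I_D1, so λ = (2.78 − 2.31) / (2.31 × 5.09 − 2.78 × 1.39) = 0.47 / 7.89 = 0.0595 V⁻¹.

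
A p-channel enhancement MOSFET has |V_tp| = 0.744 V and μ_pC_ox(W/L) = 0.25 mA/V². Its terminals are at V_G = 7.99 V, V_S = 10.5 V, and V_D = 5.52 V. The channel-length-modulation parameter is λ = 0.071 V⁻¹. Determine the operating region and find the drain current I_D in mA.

V_SG = V_S − V_G = 10.5 − 7.99 = 2.51 V; V_SD = V_S − V_D = 10.5 − 5.52 = 4.98 V.
V_ov = V_SG − |V_tp| = 2.51 − 0.744 = 1.77 V.
Since V_SD = 4.98 V ≥ V_ov = 1.77 V, the device is in saturation.
I_D = ½ k_p V_ov² (1 + λ V_SD) = 0.5 × 0.25 × 1.77² × (1 + 0.071 × 4.98) = 0.528 mA.

Saturation; I_D = 0.528 mA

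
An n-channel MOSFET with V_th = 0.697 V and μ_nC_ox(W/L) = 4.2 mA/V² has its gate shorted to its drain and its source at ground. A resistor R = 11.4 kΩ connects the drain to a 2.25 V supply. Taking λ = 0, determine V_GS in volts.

With gate tied to drain, V_GS = V_DS ≥ V_GS − V_th, so the device is in saturation.
KCL at the drain: ½ k_n (V_GS − V_th)² = (V_DD − V_GS)/R.
Let x = V_GS − 0.697. Then 23.9 x² + x − 1.553 = 0, giving x = 0.235 V (positive root), so V_GS = 0.932 V.
I_D = (V_DD − V_GS)/R = (2.25 − 0.932) / 11.4 = 0.116 mA.

V_GS = 0.932 V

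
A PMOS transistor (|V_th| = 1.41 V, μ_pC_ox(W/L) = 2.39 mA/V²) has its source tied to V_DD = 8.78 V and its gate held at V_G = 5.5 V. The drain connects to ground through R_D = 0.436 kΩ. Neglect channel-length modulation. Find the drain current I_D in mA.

V_SG = V_DD − V_G = 8.78 − 5.5 = 3.28 V, so V_ov = 3.28 − 1.41 = 1.87 V.
Assume saturation: I_D = ½ k_p V_ov² = 0.5 × 2.39 × 1.87² = 4.18 mA, giving V_SD = V_DD − I_D R_D = 8.78 − 4.18 × 0.436 = 6.96 V.
V_SD = 6.96 V ≥ V_ov = 1.87 V, confirming saturation.

I_D = 4.18 mA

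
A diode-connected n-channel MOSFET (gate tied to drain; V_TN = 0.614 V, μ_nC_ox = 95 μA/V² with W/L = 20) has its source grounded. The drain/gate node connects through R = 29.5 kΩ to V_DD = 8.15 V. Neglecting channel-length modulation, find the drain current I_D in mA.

With gate tied to drain, V_GS = V_DS ≥ V_GS − V_TN, so the device is in saturation.
k_n = μ_nC_ox · (W/L) = 1.9 mA/V².
KCL at the drain: ½ k_n (V_GS − V_TN)² = (V_DD − V_GS)/R.
Let x = V_GS − 0.614. Then 28 x² + x − 7.536 = 0, giving x = 0.501 V (positive root), so V_GS = 1.12 V.
I_D = (V_DD − V_GS)/R = (8.15 − 1.12) / 29.5 = 0.238 mA.

I_D = 0.238 mA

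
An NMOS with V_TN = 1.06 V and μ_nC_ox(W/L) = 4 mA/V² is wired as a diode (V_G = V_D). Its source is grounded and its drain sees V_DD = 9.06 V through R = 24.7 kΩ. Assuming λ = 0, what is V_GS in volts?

With gate tied to drain, V_GS = V_DS ≥ V_GS − V_TN, so the device is in saturation.
KCL at the drain: ½ k_n (V_GS − V_TN)² = (V_DD − V_GS)/R.
Let x = V_GS − 1.06. Then 49.4 x² + x − 8 = 0, giving x = 0.392 V (positive root), so V_GS = 1.45 V.
I_D = (V_DD − V_GS)/R = (9.06 − 1.45) / 24.7 = 0.308 mA.

V_GS = 1.45 V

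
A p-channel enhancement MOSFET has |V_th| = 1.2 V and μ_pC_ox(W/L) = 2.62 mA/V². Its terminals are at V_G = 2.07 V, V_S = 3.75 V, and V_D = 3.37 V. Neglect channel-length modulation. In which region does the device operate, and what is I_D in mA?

V_SG = V_S − V_G = 3.75 − 2.07 = 1.68 V; V_SD = V_S − V_D = 3.75 − 3.37 = 0.38 V.
V_ov = V_SG − |V_th| = 1.68 − 1.2 = 0.48 V.
Since V_SD = 0.38 V < V_ov = 0.48 V, the device is in the triode region.
I_D = k_p [V_ov · V_SD − ½ V_SD²] = 2.62 × [0.48 × 0.38 − 0.5 × 0.38²] = 0.289 mA.

Triode; I_D = 0.289 mA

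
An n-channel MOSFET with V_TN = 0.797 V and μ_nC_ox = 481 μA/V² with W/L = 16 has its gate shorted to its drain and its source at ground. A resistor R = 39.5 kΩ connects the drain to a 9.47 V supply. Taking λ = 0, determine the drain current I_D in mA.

I_D = 0.214 mA

With gate tied to drain, V_GS = V_DS ≥ V_GS − V_TN, so the device is in saturation.
k_n = μ_nC_ox · (W/L) = 7.696 mA/V².
KCL at the drain: ½ k_n (V_GS − V_TN)² = (V_DD − V_GS)/R.
Let x = V_GS − 0.797. Then 152 x² + x − 8.673 = 0, giving x = 0.236 V (positive root), so V_GS = 1.03 V.
I_D = (V_DD − V_GS)/R = (9.47 − 1.03) / 39.5 = 0.214 mA.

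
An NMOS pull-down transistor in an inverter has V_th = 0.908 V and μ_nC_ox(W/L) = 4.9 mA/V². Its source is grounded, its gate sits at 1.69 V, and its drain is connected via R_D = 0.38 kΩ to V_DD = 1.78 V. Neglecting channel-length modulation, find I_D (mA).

V_GS = V_G = 1.69 V, so V_ov = 1.69 − 0.908 = 0.782 V.
Assume saturation: I_D = ½ k_n V_ov² = 0.5 × 4.9 × 0.782² = 1.5 mA, giving V_DS = V_DD − I_D R_D = 1.78 − 1.5 × 0.38 = 1.21 V.
V_DS = 1.21 V ≥ V_ov = 0.782 V, confirming saturation.

I_D = 1.50 mA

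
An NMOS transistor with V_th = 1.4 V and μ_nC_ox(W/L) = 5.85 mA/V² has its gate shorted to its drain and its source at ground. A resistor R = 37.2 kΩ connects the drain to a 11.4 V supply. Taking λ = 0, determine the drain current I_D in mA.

I_D = 0.261 mA

With gate tied to drain, V_GS = V_DS ≥ V_GS − V_th, so the device is in saturation.
KCL at the drain: ½ k_n (V_GS − V_th)² = (V_DD − V_GS)/R.
Let x = V_GS − 1.4. Then 109 x² + x − 10 = 0, giving x = 0.299 V (positive root), so V_GS = 1.7 V.
I_D = (V_DD − V_GS)/R = (11.4 − 1.7) / 37.2 = 0.261 mA.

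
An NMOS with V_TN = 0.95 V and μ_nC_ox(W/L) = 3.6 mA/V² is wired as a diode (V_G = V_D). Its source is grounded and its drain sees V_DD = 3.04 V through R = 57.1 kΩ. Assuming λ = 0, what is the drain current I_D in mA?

I_D = 0.0342 mA

With gate tied to drain, V_GS = V_DS ≥ V_GS − V_TN, so the device is in saturation.
KCL at the drain: ½ k_n (V_GS − V_TN)² = (V_DD − V_GS)/R.
Let x = V_GS − 0.95. Then 103 x² + x − 2.09 = 0, giving x = 0.138 V (positive root), so V_GS = 1.09 V.
I_D = (V_DD − V_GS)/R = (3.04 − 1.09) / 57.1 = 0.0342 mA.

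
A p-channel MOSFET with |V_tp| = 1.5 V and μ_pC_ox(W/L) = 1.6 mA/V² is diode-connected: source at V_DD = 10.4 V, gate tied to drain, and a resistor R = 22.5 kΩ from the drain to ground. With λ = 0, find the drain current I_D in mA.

I_D = 0.366 mA

With gate tied to drain, V_SG = V_SD ≥ V_SG − |V_tp|, so the device is in saturation.
KCL at the drain: ½ k_p (V_SG − |V_tp|)² = (V_DD − V_SG)/R.
Let x = V_SG − 1.5. Then 18 x² + x − 8.9 = 0, giving x = 0.676 V (positive root), so V_SG = 2.18 V.
I_D = (V_DD − V_SG)/R = (10.4 − 2.18) / 22.5 = 0.366 mA.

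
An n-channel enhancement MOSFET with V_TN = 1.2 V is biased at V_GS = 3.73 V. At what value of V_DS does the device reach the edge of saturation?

The boundary between triode and saturation is V_DS = V_GS − V_TN = V_ov.
V_ov = 3.73 − 1.2 = 2.53 V.

V_DS,sat = 2.53 V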